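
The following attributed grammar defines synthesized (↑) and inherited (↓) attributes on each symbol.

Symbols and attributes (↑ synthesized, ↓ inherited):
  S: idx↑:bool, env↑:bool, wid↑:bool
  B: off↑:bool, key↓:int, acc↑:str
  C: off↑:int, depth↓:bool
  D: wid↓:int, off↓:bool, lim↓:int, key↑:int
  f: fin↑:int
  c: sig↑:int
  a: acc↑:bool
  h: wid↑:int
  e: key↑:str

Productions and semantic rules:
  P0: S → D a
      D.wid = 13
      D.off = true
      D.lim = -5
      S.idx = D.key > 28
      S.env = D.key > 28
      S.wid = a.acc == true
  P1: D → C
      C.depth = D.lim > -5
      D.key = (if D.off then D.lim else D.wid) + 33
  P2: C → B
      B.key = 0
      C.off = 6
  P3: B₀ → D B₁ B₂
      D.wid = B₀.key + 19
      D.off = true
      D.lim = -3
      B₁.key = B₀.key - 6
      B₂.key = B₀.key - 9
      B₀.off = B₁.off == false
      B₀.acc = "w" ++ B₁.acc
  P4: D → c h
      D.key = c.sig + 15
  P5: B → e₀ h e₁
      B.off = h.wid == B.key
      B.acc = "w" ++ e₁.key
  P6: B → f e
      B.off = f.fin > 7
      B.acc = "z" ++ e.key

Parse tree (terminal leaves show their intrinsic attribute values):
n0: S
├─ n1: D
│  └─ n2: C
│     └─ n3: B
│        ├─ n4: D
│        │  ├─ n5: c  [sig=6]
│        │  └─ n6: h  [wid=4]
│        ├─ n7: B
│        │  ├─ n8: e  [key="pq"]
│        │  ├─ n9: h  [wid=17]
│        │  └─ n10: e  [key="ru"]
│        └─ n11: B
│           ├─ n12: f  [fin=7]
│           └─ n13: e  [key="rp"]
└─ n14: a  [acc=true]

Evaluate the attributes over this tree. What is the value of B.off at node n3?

1. n1.wid = 13  [13]
2. n1.off = true  [true]
3. n1.lim = -5  [-5]
4. n2.depth = false  [D.lim > -5]
5. n3.key = 0  [0]
6. n4.wid = 19  [B₀.key + 19]
7. n4.off = true  [true]
8. n4.lim = -3  [-3]
9. n5.sig = 6  [terminal]
10. n6.wid = 4  [terminal]
11. n4.key = 21  [c.sig + 15]
12. n7.key = -6  [B₀.key - 6]
13. n8.key = "pq"  [terminal]
14. n9.wid = 17  [terminal]
15. n10.key = "ru"  [terminal]
16. n7.off = false  [h.wid == B.key]
17. n7.acc = "wru"  ["w" ++ e₁.key]
18. n11.key = -9  [B₀.key - 9]
19. n12.fin = 7  [terminal]
20. n13.key = "rp"  [terminal]
21. n11.off = false  [f.fin > 7]
22. n11.acc = "zrp"  ["z" ++ e.key]
23. n3.off = true  [B₁.off == false]
24. n3.acc = "wwru"  ["w" ++ B₁.acc]
25. n2.off = 6  [6]
26. n1.key = 28  [(if D.off then D.lim else D.wid) + 33]
27. n14.acc = true  [terminal]
28. n0.idx = false  [D.key > 28]
29. n0.env = false  [D.key > 28]
30. n0.wid = true  [a.acc == true]

true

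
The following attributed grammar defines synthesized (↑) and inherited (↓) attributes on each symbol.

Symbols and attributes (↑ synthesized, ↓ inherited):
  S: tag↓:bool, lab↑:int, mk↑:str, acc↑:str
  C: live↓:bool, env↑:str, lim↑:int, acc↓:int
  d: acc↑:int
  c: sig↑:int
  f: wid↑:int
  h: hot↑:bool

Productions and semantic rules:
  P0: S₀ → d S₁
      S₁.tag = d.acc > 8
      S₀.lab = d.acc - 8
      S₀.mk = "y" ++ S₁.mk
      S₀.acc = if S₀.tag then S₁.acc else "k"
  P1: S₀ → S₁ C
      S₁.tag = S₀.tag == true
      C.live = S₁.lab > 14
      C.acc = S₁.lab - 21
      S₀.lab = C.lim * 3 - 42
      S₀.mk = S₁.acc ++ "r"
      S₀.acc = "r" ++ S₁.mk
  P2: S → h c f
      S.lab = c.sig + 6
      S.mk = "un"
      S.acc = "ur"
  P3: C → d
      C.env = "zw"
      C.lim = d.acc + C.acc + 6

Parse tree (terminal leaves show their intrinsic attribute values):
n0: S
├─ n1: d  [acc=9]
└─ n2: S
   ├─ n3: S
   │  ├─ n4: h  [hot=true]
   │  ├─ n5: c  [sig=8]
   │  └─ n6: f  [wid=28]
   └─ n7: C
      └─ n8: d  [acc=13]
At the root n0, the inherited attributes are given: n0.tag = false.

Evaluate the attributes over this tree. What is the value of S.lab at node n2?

1. n0.tag = false  [given at root]
2. n1.acc = 9  [terminal]
3. n2.tag = true  [d.acc > 8]
4. n3.tag = true  [S₀.tag == true]
5. n4.hot = true  [terminal]
6. n5.sig = 8  [terminal]
7. n6.wid = 28  [terminal]
8. n3.lab = 14  [c.sig + 6]
9. n3.mk = "un"  ["un"]
10. n3.acc = "ur"  ["ur"]
11. n7.live = false  [S₁.lab > 14]
12. n7.acc = -7  [S₁.lab - 21]
13. n8.acc = 13  [terminal]
14. n7.env = "zw"  ["zw"]
15. n7.lim = 12  [d.acc + C.acc + 6]
16. n2.lab = -6  [C.lim * 3 - 42]
17. n2.mk = "urr"  [S₁.acc ++ "r"]
18. n2.acc = "run"  ["r" ++ S₁.mk]
19. n0.lab = 1  [d.acc - 8]
20. n0.mk = "yurr"  ["y" ++ S₁.mk]
21. n0.acc = "k"  [if S₀.tag then S₁.acc else "k"]

-6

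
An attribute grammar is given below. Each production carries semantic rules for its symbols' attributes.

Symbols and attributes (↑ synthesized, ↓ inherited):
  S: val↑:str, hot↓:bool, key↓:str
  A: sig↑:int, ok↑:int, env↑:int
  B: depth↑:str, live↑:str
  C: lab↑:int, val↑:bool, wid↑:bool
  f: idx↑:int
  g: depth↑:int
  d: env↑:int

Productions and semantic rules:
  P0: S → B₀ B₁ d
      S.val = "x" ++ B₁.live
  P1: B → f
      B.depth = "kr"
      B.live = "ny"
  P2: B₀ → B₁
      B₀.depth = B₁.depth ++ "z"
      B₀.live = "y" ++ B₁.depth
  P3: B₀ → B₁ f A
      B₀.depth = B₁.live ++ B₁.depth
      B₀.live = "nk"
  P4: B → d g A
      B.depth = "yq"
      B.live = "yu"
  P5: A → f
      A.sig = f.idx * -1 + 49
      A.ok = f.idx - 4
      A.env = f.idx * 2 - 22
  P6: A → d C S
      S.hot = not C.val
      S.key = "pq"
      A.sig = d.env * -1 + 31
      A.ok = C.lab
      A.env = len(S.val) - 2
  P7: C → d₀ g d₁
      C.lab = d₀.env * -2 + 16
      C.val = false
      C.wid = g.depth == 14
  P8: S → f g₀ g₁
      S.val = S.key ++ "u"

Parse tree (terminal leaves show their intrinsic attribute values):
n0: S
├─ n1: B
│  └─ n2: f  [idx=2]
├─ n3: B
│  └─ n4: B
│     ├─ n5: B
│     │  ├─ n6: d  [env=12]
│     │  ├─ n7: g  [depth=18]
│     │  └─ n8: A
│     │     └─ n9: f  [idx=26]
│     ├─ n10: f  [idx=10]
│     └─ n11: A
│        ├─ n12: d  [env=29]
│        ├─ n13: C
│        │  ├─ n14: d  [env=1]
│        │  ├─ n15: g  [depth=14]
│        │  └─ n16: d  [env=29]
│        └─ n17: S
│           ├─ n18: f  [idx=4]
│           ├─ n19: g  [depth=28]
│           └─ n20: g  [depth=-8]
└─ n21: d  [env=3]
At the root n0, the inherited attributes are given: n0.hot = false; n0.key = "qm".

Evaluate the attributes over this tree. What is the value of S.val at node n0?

"xyyuyq"

1. n0.hot = false  [given at root]
2. n0.key = "qm"  [given at root]
3. n2.idx = 2  [terminal]
4. n1.depth = "kr"  ["kr"]
5. n1.live = "ny"  ["ny"]
6. n6.env = 12  [terminal]
7. n7.depth = 18  [terminal]
8. n9.idx = 26  [terminal]
9. n8.sig = 23  [f.idx * -1 + 49]
10. n8.ok = 22  [f.idx - 4]
11. n8.env = 30  [f.idx * 2 - 22]
12. n5.depth = "yq"  ["yq"]
13. n5.live = "yu"  ["yu"]
14. n10.idx = 10  [terminal]
15. n12.env = 29  [terminal]
16. n14.env = 1  [terminal]
17. n15.depth = 14  [terminal]
18. n16.env = 29  [terminal]
19. n13.lab = 14  [d₀.env * -2 + 16]
20. n13.val = false  [false]
21. n13.wid = true  [g.depth == 14]
22. n17.hot = true  [not C.val]
23. n17.key = "pq"  ["pq"]
24. n18.idx = 4  [terminal]
25. n19.depth = 28  [terminal]
26. n20.depth = -8  [terminal]
27. n17.val = "pqu"  [S.key ++ "u"]
28. n11.sig = 2  [d.env * -1 + 31]
29. n11.ok = 14  [C.lab]
30. n11.env = 1  [len(S.val) - 2]
31. n4.depth = "yuyq"  [B₁.live ++ B₁.depth]
32. n4.live = "nk"  ["nk"]
33. n3.depth = "yuyqz"  [B₁.depth ++ "z"]
34. n3.live = "yyuyq"  ["y" ++ B₁.depth]
35. n21.env = 3  [terminal]
36. n0.val = "xyyuyq"  ["x" ++ B₁.live]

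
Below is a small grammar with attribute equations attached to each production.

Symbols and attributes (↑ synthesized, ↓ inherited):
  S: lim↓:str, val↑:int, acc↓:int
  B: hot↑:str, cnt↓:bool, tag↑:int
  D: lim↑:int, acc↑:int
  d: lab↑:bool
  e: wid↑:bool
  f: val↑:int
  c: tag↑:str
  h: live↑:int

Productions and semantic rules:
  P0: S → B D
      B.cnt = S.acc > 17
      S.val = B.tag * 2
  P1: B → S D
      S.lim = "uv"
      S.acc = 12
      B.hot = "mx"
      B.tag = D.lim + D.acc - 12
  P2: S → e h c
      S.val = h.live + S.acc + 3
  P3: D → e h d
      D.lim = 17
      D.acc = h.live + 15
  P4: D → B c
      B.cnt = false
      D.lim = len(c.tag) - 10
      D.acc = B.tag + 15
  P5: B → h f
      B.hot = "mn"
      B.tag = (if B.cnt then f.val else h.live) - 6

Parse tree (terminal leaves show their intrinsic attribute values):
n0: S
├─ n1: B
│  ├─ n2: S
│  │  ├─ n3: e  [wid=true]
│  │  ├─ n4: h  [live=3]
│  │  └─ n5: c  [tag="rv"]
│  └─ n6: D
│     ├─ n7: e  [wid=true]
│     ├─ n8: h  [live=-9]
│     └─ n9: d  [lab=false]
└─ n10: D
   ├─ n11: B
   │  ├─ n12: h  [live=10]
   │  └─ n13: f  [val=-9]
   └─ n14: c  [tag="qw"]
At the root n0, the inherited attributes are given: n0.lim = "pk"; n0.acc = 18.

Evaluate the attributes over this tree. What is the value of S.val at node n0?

22

1. n0.lim = "pk"  [given at root]
2. n0.acc = 18  [given at root]
3. n1.cnt = true  [S.acc > 17]
4. n2.lim = "uv"  ["uv"]
5. n2.acc = 12  [12]
6. n3.wid = true  [terminal]
7. n4.live = 3  [terminal]
8. n5.tag = "rv"  [terminal]
9. n2.val = 18  [h.live + S.acc + 3]
10. n7.wid = true  [terminal]
11. n8.live = -9  [terminal]
12. n9.lab = false  [terminal]
13. n6.lim = 17  [17]
14. n6.acc = 6  [h.live + 15]
15. n1.hot = "mx"  ["mx"]
16. n1.tag = 11  [D.lim + D.acc - 12]
17. n11.cnt = false  [false]
18. n12.live = 10  [terminal]
19. n13.val = -9  [terminal]
20. n11.hot = "mn"  ["mn"]
21. n11.tag = 4  [(if B.cnt then f.val else h.live) - 6]
22. n14.tag = "qw"  [terminal]
23. n10.lim = -8  [len(c.tag) - 10]
24. n10.acc = 19  [B.tag + 15]
25. n0.val = 22  [B.tag * 2]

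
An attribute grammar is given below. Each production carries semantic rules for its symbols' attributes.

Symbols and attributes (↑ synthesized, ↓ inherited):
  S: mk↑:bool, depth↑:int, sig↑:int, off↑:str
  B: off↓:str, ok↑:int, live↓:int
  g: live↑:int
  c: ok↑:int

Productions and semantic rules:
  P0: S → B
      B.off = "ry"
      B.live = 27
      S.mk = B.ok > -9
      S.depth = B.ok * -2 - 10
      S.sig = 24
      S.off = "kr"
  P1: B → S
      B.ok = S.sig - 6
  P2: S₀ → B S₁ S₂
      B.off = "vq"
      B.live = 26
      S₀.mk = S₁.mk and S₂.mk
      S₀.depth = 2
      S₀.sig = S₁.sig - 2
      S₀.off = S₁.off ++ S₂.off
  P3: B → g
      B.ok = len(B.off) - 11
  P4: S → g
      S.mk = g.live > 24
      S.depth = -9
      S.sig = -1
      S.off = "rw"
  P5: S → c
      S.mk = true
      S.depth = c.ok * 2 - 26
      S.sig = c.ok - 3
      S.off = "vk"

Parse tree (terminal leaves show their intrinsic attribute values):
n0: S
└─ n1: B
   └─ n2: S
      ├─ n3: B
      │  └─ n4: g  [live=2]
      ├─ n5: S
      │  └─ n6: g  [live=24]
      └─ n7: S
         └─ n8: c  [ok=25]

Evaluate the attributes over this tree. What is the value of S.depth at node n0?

8

1. n1.off = "ry"  ["ry"]
2. n1.live = 27  [27]
3. n3.off = "vq"  ["vq"]
4. n3.live = 26  [26]
5. n4.live = 2  [terminal]
6. n3.ok = -9  [len(B.off) - 11]
7. n6.live = 24  [terminal]
8. n5.mk = false  [g.live > 24]
9. n5.depth = -9  [-9]
10. n5.sig = -1  [-1]
11. n5.off = "rw"  ["rw"]
12. n8.ok = 25  [terminal]
13. n7.mk = true  [true]
14. n7.depth = 24  [c.ok * 2 - 26]
15. n7.sig = 22  [c.ok - 3]
16. n7.off = "vk"  ["vk"]
17. n2.mk = false  [S₁.mk and S₂.mk]
18. n2.depth = 2  [2]
19. n2.sig = -3  [S₁.sig - 2]
20. n2.off = "rwvk"  [S₁.off ++ S₂.off]
21. n1.ok = -9  [S.sig - 6]
22. n0.mk = false  [B.ok > -9]
23. n0.depth = 8  [B.ok * -2 - 10]
24. n0.sig = 24  [24]
25. n0.off = "kr"  ["kr"]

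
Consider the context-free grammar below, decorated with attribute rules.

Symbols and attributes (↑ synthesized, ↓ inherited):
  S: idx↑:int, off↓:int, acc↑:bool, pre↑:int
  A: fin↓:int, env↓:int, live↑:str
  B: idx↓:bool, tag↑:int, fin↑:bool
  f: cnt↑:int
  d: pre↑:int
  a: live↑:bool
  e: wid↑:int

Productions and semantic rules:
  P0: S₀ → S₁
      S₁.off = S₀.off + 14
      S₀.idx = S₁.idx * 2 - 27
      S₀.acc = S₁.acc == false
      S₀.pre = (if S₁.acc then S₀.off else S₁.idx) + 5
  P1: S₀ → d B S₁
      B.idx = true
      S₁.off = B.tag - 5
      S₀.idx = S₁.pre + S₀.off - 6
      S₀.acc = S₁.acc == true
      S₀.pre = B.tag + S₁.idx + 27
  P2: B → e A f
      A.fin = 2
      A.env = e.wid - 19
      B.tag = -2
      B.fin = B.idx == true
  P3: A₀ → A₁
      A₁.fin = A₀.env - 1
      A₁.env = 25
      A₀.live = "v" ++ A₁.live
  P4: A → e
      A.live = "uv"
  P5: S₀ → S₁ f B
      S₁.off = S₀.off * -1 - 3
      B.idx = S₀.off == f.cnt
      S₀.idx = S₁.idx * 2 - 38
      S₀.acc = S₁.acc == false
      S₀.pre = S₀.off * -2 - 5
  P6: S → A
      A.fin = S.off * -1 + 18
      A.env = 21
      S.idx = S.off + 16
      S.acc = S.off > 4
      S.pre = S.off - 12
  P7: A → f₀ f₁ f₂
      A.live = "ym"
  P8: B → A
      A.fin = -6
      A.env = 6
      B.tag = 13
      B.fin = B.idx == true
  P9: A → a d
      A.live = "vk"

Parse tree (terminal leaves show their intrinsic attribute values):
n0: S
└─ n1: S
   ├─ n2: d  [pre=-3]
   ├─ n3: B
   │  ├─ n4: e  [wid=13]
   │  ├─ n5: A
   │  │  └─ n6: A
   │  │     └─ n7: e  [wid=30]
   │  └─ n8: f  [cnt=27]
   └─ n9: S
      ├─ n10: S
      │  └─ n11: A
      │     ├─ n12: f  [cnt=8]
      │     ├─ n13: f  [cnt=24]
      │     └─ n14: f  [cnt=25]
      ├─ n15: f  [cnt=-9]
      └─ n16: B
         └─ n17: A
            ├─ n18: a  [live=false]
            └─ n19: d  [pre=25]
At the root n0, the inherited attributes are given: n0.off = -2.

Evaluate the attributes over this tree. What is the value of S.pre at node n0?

3

1. n0.off = -2  [given at root]
2. n1.off = 12  [S₀.off + 14]
3. n2.pre = -3  [terminal]
4. n3.idx = true  [true]
5. n4.wid = 13  [terminal]
6. n5.fin = 2  [2]
7. n5.env = -6  [e.wid - 19]
8. n6.fin = -7  [A₀.env - 1]
9. n6.env = 25  [25]
10. n7.wid = 30  [terminal]
11. n6.live = "uv"  ["uv"]
12. n5.live = "vuv"  ["v" ++ A₁.live]
13. n8.cnt = 27  [terminal]
14. n3.tag = -2  [-2]
15. n3.fin = true  [B.idx == true]
16. n9.off = -7  [B.tag - 5]
17. n10.off = 4  [S₀.off * -1 - 3]
18. n11.fin = 14  [S.off * -1 + 18]
19. n11.env = 21  [21]
20. n12.cnt = 8  [terminal]
21. n13.cnt = 24  [terminal]
22. n14.cnt = 25  [terminal]
23. n11.live = "ym"  ["ym"]
24. n10.idx = 20  [S.off + 16]
25. n10.acc = false  [S.off > 4]
26. n10.pre = -8  [S.off - 12]
27. n15.cnt = -9  [terminal]
28. n16.idx = false  [S₀.off == f.cnt]
29. n17.fin = -6  [-6]
30. n17.env = 6  [6]
31. n18.live = false  [terminal]
32. n19.pre = 25  [terminal]
33. n17.live = "vk"  ["vk"]
34. n16.tag = 13  [13]
35. n16.fin = false  [B.idx == true]
36. n9.idx = 2  [S₁.idx * 2 - 38]
37. n9.acc = true  [S₁.acc == false]
38. n9.pre = 9  [S₀.off * -2 - 5]
39. n1.idx = 15  [S₁.pre + S₀.off - 6]
40. n1.acc = true  [S₁.acc == true]
41. n1.pre = 27  [B.tag + S₁.idx + 27]
42. n0.idx = 3  [S₁.idx * 2 - 27]
43. n0.acc = false  [S₁.acc == false]
44. n0.pre = 3  [(if S₁.acc then S₀.off else S₁.idx) + 5]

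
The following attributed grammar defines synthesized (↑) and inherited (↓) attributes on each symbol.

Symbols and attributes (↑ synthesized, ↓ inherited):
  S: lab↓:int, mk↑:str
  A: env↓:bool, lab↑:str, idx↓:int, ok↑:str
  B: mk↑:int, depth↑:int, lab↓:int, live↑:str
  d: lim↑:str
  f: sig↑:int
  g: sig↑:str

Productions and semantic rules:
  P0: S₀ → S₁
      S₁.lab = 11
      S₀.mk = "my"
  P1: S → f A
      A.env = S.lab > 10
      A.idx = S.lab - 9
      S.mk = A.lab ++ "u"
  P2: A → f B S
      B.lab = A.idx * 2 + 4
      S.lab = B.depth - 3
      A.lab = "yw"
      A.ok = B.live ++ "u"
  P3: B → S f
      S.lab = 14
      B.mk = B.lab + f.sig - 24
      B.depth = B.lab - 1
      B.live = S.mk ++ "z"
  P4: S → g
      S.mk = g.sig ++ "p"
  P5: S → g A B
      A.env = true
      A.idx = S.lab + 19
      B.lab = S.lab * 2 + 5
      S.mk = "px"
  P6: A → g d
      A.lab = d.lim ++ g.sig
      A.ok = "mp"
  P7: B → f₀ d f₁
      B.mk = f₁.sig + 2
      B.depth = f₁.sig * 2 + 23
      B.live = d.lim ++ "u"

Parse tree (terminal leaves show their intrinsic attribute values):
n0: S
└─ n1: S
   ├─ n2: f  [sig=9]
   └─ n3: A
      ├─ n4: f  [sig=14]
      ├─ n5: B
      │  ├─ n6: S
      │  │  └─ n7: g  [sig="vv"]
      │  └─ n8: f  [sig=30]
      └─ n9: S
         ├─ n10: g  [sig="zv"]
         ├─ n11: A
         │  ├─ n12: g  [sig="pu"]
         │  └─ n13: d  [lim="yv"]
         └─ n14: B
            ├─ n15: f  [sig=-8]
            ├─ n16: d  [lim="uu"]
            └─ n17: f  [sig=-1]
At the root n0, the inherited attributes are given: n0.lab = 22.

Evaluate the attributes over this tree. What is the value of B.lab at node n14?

13

1. n0.lab = 22  [given at root]
2. n1.lab = 11  [11]
3. n2.sig = 9  [terminal]
4. n3.env = true  [S.lab > 10]
5. n3.idx = 2  [S.lab - 9]
6. n4.sig = 14  [terminal]
7. n5.lab = 8  [A.idx * 2 + 4]
8. n6.lab = 14  [14]
9. n7.sig = "vv"  [terminal]
10. n6.mk = "vvp"  [g.sig ++ "p"]
11. n8.sig = 30  [terminal]
12. n5.mk = 14  [B.lab + f.sig - 24]
13. n5.depth = 7  [B.lab - 1]
14. n5.live = "vvpz"  [S.mk ++ "z"]
15. n9.lab = 4  [B.depth - 3]
16. n10.sig = "zv"  [terminal]
17. n11.env = true  [true]
18. n11.idx = 23  [S.lab + 19]
19. n12.sig = "pu"  [terminal]
20. n13.lim = "yv"  [terminal]
21. n11.lab = "yvpu"  [d.lim ++ g.sig]
22. n11.ok = "mp"  ["mp"]
23. n14.lab = 13  [S.lab * 2 + 5]
24. n15.sig = -8  [terminal]
25. n16.lim = "uu"  [terminal]
26. n17.sig = -1  [terminal]
27. n14.mk = 1  [f₁.sig + 2]
28. n14.depth = 21  [f₁.sig * 2 + 23]
29. n14.live = "uuu"  [d.lim ++ "u"]
30. n9.mk = "px"  ["px"]
31. n3.lab = "yw"  ["yw"]
32. n3.ok = "vvpzu"  [B.live ++ "u"]
33. n1.mk = "ywu"  [A.lab ++ "u"]
34. n0.mk = "my"  ["my"]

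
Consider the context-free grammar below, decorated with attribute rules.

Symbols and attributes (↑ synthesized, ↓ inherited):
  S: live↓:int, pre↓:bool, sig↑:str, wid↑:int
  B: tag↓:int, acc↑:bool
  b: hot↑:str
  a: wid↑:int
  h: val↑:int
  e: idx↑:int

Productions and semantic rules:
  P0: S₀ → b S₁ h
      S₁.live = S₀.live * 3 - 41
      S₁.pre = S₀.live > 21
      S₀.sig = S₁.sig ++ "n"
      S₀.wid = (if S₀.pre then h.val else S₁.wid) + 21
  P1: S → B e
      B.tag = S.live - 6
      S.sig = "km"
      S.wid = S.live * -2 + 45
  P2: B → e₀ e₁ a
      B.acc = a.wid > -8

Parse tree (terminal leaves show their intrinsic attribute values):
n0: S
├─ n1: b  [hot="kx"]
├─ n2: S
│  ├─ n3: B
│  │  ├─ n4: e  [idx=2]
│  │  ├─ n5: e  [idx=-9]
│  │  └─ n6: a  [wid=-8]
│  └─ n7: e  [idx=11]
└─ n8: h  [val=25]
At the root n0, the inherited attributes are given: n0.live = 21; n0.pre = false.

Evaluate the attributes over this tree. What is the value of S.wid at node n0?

1. n0.live = 21  [given at root]
2. n0.pre = false  [given at root]
3. n1.hot = "kx"  [terminal]
4. n2.live = 22  [S₀.live * 3 - 41]
5. n2.pre = false  [S₀.live > 21]
6. n3.tag = 16  [S.live - 6]
7. n4.idx = 2  [terminal]
8. n5.idx = -9  [terminal]
9. n6.wid = -8  [terminal]
10. n3.acc = false  [a.wid > -8]
11. n7.idx = 11  [terminal]
12. n2.sig = "km"  ["km"]
13. n2.wid = 1  [S.live * -2 + 45]
14. n8.val = 25  [terminal]
15. n0.sig = "kmn"  [S₁.sig ++ "n"]
16. n0.wid = 22  [(if S₀.pre then h.val else S₁.wid) + 21]

22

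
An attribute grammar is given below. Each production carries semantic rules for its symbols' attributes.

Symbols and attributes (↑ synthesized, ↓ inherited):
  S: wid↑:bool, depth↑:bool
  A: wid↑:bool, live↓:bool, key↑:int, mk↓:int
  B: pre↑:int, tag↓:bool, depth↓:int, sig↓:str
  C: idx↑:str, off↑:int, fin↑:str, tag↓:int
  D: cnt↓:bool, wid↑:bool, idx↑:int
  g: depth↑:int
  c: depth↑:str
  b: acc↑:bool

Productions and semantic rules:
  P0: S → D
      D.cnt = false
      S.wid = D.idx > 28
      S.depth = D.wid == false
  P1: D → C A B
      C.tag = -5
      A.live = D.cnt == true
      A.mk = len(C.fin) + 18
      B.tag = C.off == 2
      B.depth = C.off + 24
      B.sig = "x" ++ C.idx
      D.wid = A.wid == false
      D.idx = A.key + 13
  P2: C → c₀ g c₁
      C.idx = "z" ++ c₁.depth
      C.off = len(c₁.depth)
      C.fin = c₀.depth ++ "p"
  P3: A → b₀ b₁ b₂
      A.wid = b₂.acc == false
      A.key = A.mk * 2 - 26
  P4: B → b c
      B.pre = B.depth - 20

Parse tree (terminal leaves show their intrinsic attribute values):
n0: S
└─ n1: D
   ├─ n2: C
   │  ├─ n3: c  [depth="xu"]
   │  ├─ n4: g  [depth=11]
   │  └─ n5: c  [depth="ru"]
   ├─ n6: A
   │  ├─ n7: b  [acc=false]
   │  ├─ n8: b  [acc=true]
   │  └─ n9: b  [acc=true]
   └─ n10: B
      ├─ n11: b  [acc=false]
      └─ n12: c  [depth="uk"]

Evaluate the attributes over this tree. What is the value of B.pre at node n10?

1. n1.cnt = false  [false]
2. n2.tag = -5  [-5]
3. n3.depth = "xu"  [terminal]
4. n4.depth = 11  [terminal]
5. n5.depth = "ru"  [terminal]
6. n2.idx = "zru"  ["z" ++ c₁.depth]
7. n2.off = 2  [len(c₁.depth)]
8. n2.fin = "xup"  [c₀.depth ++ "p"]
9. n6.live = false  [D.cnt == true]
10. n6.mk = 21  [len(C.fin) + 18]
11. n7.acc = false  [terminal]
12. n8.acc = true  [terminal]
13. n9.acc = true  [terminal]
14. n6.wid = false  [b₂.acc == false]
15. n6.key = 16  [A.mk * 2 - 26]
16. n10.tag = true  [C.off == 2]
17. n10.depth = 26  [C.off + 24]
18. n10.sig = "xzru"  ["x" ++ C.idx]
19. n11.acc = false  [terminal]
20. n12.depth = "uk"  [terminal]
21. n10.pre = 6  [B.depth - 20]
22. n1.wid = true  [A.wid == false]
23. n1.idx = 29  [A.key + 13]
24. n0.wid = true  [D.idx > 28]
25. n0.depth = false  [D.wid == false]

6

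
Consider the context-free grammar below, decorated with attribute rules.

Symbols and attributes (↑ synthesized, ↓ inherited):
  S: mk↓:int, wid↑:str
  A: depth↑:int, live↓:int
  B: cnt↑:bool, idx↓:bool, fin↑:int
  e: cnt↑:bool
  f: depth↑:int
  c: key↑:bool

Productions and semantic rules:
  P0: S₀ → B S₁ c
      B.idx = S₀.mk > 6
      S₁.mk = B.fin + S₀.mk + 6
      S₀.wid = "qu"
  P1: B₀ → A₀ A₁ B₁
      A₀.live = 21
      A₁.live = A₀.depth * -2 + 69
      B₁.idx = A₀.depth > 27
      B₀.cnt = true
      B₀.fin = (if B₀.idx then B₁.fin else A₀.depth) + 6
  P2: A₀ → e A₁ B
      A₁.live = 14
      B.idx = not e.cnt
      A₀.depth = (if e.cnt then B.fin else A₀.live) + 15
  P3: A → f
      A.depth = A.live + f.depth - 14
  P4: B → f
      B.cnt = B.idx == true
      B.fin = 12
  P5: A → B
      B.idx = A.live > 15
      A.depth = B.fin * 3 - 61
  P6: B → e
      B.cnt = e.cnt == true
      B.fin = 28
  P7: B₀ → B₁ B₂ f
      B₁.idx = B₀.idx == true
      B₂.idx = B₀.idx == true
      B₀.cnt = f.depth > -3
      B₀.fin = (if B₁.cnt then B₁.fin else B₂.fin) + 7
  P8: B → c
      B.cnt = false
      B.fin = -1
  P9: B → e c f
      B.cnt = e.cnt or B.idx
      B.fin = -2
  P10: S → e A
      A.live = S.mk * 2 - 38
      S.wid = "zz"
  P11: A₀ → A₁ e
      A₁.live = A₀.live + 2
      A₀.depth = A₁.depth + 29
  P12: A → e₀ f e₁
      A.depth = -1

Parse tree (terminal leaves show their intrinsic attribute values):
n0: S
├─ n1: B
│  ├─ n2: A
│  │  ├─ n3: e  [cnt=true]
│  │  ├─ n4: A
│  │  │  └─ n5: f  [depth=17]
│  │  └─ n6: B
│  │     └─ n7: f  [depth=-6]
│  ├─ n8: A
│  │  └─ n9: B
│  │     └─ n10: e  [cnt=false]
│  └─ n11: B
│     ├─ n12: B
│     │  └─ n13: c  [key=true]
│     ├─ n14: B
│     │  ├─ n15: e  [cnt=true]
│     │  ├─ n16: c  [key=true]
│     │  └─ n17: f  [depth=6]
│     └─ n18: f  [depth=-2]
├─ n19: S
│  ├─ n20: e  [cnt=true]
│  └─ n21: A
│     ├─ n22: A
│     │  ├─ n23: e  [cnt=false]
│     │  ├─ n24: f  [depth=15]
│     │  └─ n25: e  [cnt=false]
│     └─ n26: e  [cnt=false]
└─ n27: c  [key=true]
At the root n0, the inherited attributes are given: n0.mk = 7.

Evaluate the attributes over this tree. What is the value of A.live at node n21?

1. n0.mk = 7  [given at root]
2. n1.idx = true  [S₀.mk > 6]
3. n2.live = 21  [21]
4. n3.cnt = true  [terminal]
5. n4.live = 14  [14]
6. n5.depth = 17  [terminal]
7. n4.depth = 17  [A.live + f.depth - 14]
8. n6.idx = false  [not e.cnt]
9. n7.depth = -6  [terminal]
10. n6.cnt = false  [B.idx == true]
11. n6.fin = 12  [12]
12. n2.depth = 27  [(if e.cnt then B.fin else A₀.live) + 15]
13. n8.live = 15  [A₀.depth * -2 + 69]
14. n9.idx = false  [A.live > 15]
15. n10.cnt = false  [terminal]
16. n9.cnt = false  [e.cnt == true]
17. n9.fin = 28  [28]
18. n8.depth = 23  [B.fin * 3 - 61]
19. n11.idx = false  [A₀.depth > 27]
20. n12.idx = false  [B₀.idx == true]
21. n13.key = true  [terminal]
22. n12.cnt = false  [false]
23. n12.fin = -1  [-1]
24. n14.idx = false  [B₀.idx == true]
25. n15.cnt = true  [terminal]
26. n16.key = true  [terminal]
27. n17.depth = 6  [terminal]
28. n14.cnt = true  [e.cnt or B.idx]
29. n14.fin = -2  [-2]
30. n18.depth = -2  [terminal]
31. n11.cnt = true  [f.depth > -3]
32. n11.fin = 5  [(if B₁.cnt then B₁.fin else B₂.fin) + 7]
33. n1.cnt = true  [true]
34. n1.fin = 11  [(if B₀.idx then B₁.fin else A₀.depth) + 6]
35. n19.mk = 24  [B.fin + S₀.mk + 6]
36. n20.cnt = true  [terminal]
37. n21.live = 10  [S.mk * 2 - 38]
38. n22.live = 12  [A₀.live + 2]
39. n23.cnt = false  [terminal]
40. n24.depth = 15  [terminal]
41. n25.cnt = false  [terminal]
42. n22.depth = -1  [-1]
43. n26.cnt = false  [terminal]
44. n21.depth = 28  [A₁.depth + 29]
45. n19.wid = "zz"  ["zz"]
46. n27.key = true  [terminal]
47. n0.wid = "qu"  ["qu"]

10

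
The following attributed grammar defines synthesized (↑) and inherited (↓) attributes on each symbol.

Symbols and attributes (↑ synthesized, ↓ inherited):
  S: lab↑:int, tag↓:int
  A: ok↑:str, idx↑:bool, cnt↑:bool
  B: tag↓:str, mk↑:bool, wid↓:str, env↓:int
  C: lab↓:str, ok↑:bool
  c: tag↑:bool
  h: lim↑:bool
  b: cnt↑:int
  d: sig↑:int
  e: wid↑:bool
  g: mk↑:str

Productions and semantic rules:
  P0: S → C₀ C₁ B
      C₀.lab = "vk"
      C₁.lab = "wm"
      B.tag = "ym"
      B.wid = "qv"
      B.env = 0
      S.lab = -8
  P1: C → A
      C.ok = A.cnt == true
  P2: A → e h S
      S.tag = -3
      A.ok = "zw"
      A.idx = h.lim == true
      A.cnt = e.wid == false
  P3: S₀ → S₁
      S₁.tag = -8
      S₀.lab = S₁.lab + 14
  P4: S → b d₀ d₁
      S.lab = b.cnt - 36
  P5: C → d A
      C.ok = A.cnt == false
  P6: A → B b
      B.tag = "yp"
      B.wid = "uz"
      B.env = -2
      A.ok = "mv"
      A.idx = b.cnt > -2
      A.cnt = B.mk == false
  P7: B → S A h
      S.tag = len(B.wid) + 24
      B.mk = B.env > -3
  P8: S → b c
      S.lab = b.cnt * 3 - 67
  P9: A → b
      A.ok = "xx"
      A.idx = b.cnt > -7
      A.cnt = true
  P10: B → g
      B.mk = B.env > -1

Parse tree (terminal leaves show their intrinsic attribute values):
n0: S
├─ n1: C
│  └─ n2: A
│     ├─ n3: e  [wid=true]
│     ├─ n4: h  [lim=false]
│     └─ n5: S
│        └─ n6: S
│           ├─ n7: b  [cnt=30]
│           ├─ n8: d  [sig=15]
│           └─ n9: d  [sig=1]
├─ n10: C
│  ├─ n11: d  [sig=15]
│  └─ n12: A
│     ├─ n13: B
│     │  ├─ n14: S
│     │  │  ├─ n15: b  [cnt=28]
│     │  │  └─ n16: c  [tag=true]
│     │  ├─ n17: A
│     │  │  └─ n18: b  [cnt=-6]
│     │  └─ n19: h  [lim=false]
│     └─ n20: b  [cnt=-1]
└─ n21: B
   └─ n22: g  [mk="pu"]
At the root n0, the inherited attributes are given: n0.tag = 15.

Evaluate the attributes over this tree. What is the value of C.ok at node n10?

1. n0.tag = 15  [given at root]
2. n1.lab = "vk"  ["vk"]
3. n3.wid = true  [terminal]
4. n4.lim = false  [terminal]
5. n5.tag = -3  [-3]
6. n6.tag = -8  [-8]
7. n7.cnt = 30  [terminal]
8. n8.sig = 15  [terminal]
9. n9.sig = 1  [terminal]
10. n6.lab = -6  [b.cnt - 36]
11. n5.lab = 8  [S₁.lab + 14]
12. n2.ok = "zw"  ["zw"]
13. n2.idx = false  [h.lim == true]
14. n2.cnt = false  [e.wid == false]
15. n1.ok = false  [A.cnt == true]
16. n10.lab = "wm"  ["wm"]
17. n11.sig = 15  [terminal]
18. n13.tag = "yp"  ["yp"]
19. n13.wid = "uz"  ["uz"]
20. n13.env = -2  [-2]
21. n14.tag = 26  [len(B.wid) + 24]
22. n15.cnt = 28  [terminal]
23. n16.tag = true  [terminal]
24. n14.lab = 17  [b.cnt * 3 - 67]
25. n18.cnt = -6  [terminal]
26. n17.ok = "xx"  ["xx"]
27. n17.idx = true  [b.cnt > -7]
28. n17.cnt = true  [true]
29. n19.lim = false  [terminal]
30. n13.mk = true  [B.env > -3]
31. n20.cnt = -1  [terminal]
32. n12.ok = "mv"  ["mv"]
33. n12.idx = true  [b.cnt > -2]
34. n12.cnt = false  [B.mk == false]
35. n10.ok = true  [A.cnt == false]
36. n21.tag = "ym"  ["ym"]
37. n21.wid = "qv"  ["qv"]
38. n21.env = 0  [0]
39. n22.mk = "pu"  [terminal]
40. n21.mk = true  [B.env > -1]
41. n0.lab = -8  [-8]

true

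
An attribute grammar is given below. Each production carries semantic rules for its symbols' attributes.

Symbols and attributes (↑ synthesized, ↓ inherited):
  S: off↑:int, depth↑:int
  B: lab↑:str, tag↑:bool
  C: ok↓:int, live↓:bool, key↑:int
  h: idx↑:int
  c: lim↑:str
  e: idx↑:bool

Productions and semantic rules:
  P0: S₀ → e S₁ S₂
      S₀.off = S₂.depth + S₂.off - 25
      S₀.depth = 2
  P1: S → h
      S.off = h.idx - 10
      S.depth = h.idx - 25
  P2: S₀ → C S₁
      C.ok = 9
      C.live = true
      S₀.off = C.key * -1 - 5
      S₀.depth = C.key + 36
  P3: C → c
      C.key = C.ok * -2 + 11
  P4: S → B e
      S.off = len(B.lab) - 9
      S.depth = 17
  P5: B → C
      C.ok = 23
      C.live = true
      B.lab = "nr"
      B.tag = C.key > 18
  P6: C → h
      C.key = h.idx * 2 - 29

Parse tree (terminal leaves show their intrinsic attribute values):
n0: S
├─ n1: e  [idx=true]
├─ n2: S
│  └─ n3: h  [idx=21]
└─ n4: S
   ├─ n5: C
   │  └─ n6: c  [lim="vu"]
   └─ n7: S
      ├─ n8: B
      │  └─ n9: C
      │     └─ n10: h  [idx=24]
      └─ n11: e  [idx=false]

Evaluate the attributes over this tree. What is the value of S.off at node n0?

6

1. n1.idx = true  [terminal]
2. n3.idx = 21  [terminal]
3. n2.off = 11  [h.idx - 10]
4. n2.depth = -4  [h.idx - 25]
5. n5.ok = 9  [9]
6. n5.live = true  [true]
7. n6.lim = "vu"  [terminal]
8. n5.key = -7  [C.ok * -2 + 11]
9. n9.ok = 23  [23]
10. n9.live = true  [true]
11. n10.idx = 24  [terminal]
12. n9.key = 19  [h.idx * 2 - 29]
13. n8.lab = "nr"  ["nr"]
14. n8.tag = true  [C.key > 18]
15. n11.idx = false  [terminal]
16. n7.off = -7  [len(B.lab) - 9]
17. n7.depth = 17  [17]
18. n4.off = 2  [C.key * -1 - 5]
19. n4.depth = 29  [C.key + 36]
20. n0.off = 6  [S₂.depth + S₂.off - 25]
21. n0.depth = 2  [2]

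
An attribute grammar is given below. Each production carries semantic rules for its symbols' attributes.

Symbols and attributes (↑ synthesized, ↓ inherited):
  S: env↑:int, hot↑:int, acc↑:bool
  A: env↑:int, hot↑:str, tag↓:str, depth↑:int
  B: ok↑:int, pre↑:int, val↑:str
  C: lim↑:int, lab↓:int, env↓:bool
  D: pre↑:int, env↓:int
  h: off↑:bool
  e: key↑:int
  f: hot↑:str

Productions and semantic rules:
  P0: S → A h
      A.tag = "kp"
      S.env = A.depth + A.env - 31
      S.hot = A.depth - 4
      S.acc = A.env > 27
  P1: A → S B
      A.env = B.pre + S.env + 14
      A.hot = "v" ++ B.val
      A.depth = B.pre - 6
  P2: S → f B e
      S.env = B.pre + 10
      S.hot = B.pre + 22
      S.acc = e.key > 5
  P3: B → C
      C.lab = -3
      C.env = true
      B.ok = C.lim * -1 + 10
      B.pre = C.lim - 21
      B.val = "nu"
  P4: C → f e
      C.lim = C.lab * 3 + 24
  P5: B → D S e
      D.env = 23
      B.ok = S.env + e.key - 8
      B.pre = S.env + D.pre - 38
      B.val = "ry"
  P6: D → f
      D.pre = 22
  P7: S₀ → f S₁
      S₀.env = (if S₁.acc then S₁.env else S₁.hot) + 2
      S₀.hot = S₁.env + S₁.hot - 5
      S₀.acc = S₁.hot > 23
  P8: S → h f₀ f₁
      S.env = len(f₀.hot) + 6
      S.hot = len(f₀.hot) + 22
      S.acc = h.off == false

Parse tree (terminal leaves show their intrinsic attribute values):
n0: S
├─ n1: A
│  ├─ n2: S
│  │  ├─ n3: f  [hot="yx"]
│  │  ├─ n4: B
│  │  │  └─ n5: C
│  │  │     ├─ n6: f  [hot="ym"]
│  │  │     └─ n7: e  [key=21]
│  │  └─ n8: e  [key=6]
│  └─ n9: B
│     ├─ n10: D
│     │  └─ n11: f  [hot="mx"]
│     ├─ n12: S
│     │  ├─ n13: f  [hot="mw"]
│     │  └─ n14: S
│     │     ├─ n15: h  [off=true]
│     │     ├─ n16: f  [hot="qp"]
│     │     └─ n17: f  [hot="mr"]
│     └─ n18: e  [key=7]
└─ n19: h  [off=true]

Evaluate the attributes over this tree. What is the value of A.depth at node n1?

4

1. n1.tag = "kp"  ["kp"]
2. n3.hot = "yx"  [terminal]
3. n5.lab = -3  [-3]
4. n5.env = true  [true]
5. n6.hot = "ym"  [terminal]
6. n7.key = 21  [terminal]
7. n5.lim = 15  [C.lab * 3 + 24]
8. n4.ok = -5  [C.lim * -1 + 10]
9. n4.pre = -6  [C.lim - 21]
10. n4.val = "nu"  ["nu"]
11. n8.key = 6  [terminal]
12. n2.env = 4  [B.pre + 10]
13. n2.hot = 16  [B.pre + 22]
14. n2.acc = true  [e.key > 5]
15. n10.env = 23  [23]
16. n11.hot = "mx"  [terminal]
17. n10.pre = 22  [22]
18. n13.hot = "mw"  [terminal]
19. n15.off = true  [terminal]
20. n16.hot = "qp"  [terminal]
21. n17.hot = "mr"  [terminal]
22. n14.env = 8  [len(f₀.hot) + 6]
23. n14.hot = 24  [len(f₀.hot) + 22]
24. n14.acc = false  [h.off == false]
25. n12.env = 26  [(if S₁.acc then S₁.env else S₁.hot) + 2]
26. n12.hot = 27  [S₁.env + S₁.hot - 5]
27. n12.acc = true  [S₁.hot > 23]
28. n18.key = 7  [terminal]
29. n9.ok = 25  [S.env + e.key - 8]
30. n9.pre = 10  [S.env + D.pre - 38]
31. n9.val = "ry"  ["ry"]
32. n1.env = 28  [B.pre + S.env + 14]
33. n1.hot = "vry"  ["v" ++ B.val]
34. n1.depth = 4  [B.pre - 6]
35. n19.off = true  [terminal]
36. n0.env = 1  [A.depth + A.env - 31]
37. n0.hot = 0  [A.depth - 4]
38. n0.acc = true  [A.env > 27]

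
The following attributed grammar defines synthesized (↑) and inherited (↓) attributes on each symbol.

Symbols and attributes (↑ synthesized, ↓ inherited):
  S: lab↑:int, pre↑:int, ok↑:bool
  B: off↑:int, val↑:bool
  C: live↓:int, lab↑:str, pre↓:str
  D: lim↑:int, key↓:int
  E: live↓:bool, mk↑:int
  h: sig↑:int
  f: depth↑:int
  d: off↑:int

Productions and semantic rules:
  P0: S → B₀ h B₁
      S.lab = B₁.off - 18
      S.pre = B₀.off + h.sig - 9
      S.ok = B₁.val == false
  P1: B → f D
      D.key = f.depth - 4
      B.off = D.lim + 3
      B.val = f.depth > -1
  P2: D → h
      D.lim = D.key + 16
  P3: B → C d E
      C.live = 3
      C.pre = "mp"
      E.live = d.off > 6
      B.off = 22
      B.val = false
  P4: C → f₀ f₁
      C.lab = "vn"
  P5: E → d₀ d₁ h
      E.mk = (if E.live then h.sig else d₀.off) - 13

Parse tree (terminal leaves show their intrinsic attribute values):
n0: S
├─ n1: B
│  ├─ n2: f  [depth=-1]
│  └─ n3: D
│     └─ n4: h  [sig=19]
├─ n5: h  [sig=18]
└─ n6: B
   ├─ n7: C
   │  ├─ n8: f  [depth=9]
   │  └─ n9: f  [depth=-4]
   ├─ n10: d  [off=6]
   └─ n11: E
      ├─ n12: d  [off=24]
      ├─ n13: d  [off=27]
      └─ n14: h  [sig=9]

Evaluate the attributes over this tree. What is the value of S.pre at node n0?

1. n2.depth = -1  [terminal]
2. n3.key = -5  [f.depth - 4]
3. n4.sig = 19  [terminal]
4. n3.lim = 11  [D.key + 16]
5. n1.off = 14  [D.lim + 3]
6. n1.val = false  [f.depth > -1]
7. n5.sig = 18  [terminal]
8. n7.live = 3  [3]
9. n7.pre = "mp"  ["mp"]
10. n8.depth = 9  [terminal]
11. n9.depth = -4  [terminal]
12. n7.lab = "vn"  ["vn"]
13. n10.off = 6  [terminal]
14. n11.live = false  [d.off > 6]
15. n12.off = 24  [terminal]
16. n13.off = 27  [terminal]
17. n14.sig = 9  [terminal]
18. n11.mk = 11  [(if E.live then h.sig else d₀.off) - 13]
19. n6.off = 22  [22]
20. n6.val = false  [false]
21. n0.lab = 4  [B₁.off - 18]
22. n0.pre = 23  [B₀.off + h.sig - 9]
23. n0.ok = true  [B₁.val == false]

23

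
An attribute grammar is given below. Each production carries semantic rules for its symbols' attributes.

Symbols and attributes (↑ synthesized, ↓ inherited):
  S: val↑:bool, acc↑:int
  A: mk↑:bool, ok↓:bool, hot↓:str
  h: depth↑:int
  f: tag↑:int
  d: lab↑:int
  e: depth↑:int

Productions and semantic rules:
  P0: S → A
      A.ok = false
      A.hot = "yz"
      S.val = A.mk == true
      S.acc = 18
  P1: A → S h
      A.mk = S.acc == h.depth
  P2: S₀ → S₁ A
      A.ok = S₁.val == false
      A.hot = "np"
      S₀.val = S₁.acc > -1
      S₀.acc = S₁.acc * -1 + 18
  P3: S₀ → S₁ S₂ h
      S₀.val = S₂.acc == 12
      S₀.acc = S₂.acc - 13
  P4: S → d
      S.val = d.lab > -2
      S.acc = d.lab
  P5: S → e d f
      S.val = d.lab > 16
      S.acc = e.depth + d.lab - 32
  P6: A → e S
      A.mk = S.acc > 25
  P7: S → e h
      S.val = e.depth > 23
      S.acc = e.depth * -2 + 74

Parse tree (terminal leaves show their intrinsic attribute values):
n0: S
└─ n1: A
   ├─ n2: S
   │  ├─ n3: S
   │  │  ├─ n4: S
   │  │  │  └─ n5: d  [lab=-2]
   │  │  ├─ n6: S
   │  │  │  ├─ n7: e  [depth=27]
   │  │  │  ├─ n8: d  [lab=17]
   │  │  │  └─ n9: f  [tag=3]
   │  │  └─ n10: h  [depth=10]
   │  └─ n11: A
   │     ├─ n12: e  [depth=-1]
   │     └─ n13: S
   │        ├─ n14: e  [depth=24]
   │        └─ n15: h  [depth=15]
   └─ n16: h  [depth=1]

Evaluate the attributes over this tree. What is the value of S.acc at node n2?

1. n1.ok = false  [false]
2. n1.hot = "yz"  ["yz"]
3. n5.lab = -2  [terminal]
4. n4.val = false  [d.lab > -2]
5. n4.acc = -2  [d.lab]
6. n7.depth = 27  [terminal]
7. n8.lab = 17  [terminal]
8. n9.tag = 3  [terminal]
9. n6.val = true  [d.lab > 16]
10. n6.acc = 12  [e.depth + d.lab - 32]
11. n10.depth = 10  [terminal]
12. n3.val = true  [S₂.acc == 12]
13. n3.acc = -1  [S₂.acc - 13]
14. n11.ok = false  [S₁.val == false]
15. n11.hot = "np"  ["np"]
16. n12.depth = -1  [terminal]
17. n14.depth = 24  [terminal]
18. n15.depth = 15  [terminal]
19. n13.val = true  [e.depth > 23]
20. n13.acc = 26  [e.depth * -2 + 74]
21. n11.mk = true  [S.acc > 25]
22. n2.val = false  [S₁.acc > -1]
23. n2.acc = 19  [S₁.acc * -1 + 18]
24. n16.depth = 1  [terminal]
25. n1.mk = false  [S.acc == h.depth]
26. n0.val = false  [A.mk == true]
27. n0.acc = 18  [18]

19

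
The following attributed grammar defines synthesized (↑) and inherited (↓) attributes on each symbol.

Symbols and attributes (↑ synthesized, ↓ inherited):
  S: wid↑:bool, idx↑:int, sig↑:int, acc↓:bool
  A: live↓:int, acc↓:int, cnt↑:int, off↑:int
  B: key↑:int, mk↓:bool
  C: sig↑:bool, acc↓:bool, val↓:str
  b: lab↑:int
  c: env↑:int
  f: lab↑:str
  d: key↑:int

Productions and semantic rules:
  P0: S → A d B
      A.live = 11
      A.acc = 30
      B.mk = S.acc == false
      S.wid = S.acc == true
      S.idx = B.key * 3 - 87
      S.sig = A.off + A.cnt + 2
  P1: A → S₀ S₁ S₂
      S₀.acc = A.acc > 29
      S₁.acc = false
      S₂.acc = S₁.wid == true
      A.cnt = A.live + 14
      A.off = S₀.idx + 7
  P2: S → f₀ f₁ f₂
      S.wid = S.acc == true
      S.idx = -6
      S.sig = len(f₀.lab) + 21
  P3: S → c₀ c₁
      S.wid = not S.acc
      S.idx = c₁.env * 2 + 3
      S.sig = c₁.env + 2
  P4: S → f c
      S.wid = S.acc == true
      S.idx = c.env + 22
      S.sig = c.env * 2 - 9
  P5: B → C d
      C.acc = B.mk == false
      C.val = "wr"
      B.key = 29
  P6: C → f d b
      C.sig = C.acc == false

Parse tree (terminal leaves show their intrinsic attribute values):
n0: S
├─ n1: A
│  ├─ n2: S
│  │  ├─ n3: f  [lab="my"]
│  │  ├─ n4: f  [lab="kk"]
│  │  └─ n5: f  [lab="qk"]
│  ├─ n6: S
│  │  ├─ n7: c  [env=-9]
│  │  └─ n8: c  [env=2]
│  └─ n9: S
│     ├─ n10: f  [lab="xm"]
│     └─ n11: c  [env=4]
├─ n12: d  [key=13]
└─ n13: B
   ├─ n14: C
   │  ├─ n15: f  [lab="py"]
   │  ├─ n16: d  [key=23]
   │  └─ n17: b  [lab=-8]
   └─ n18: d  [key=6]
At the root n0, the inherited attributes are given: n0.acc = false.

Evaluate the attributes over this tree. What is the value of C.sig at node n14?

true

1. n0.acc = false  [given at root]
2. n1.live = 11  [11]
3. n1.acc = 30  [30]
4. n2.acc = true  [A.acc > 29]
5. n3.lab = "my"  [terminal]
6. n4.lab = "kk"  [terminal]
7. n5.lab = "qk"  [terminal]
8. n2.wid = true  [S.acc == true]
9. n2.idx = -6  [-6]
10. n2.sig = 23  [len(f₀.lab) + 21]
11. n6.acc = false  [false]
12. n7.env = -9  [terminal]
13. n8.env = 2  [terminal]
14. n6.wid = true  [not S.acc]
15. n6.idx = 7  [c₁.env * 2 + 3]
16. n6.sig = 4  [c₁.env + 2]
17. n9.acc = true  [S₁.wid == true]
18. n10.lab = "xm"  [terminal]
19. n11.env = 4  [terminal]
20. n9.wid = true  [S.acc == true]
21. n9.idx = 26  [c.env + 22]
22. n9.sig = -1  [c.env * 2 - 9]
23. n1.cnt = 25  [A.live + 14]
24. n1.off = 1  [S₀.idx + 7]
25. n12.key = 13  [terminal]
26. n13.mk = true  [S.acc == false]
27. n14.acc = false  [B.mk == false]
28. n14.val = "wr"  ["wr"]
29. n15.lab = "py"  [terminal]
30. n16.key = 23  [terminal]
31. n17.lab = -8  [terminal]
32. n14.sig = true  [C.acc == false]
33. n18.key = 6  [terminal]
34. n13.key = 29  [29]
35. n0.wid = false  [S.acc == true]
36. n0.idx = 0  [B.key * 3 - 87]
37. n0.sig = 28  [A.off + A.cnt + 2]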